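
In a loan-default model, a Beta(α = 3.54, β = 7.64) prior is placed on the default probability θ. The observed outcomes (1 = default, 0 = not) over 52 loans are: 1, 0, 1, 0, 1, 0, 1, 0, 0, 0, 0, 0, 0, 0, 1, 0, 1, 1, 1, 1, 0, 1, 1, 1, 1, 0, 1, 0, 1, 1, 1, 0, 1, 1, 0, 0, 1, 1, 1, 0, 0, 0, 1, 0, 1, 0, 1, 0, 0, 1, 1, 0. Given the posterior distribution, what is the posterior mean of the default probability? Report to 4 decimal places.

0.4834

The Beta prior is conjugate to a Binomial/Bernoulli likelihood; the update adds successes to α and failures to β.
Posterior: Beta(α+k, β+n−k) = Beta(3.54+27, 7.64+25) = Beta(30.54, 32.64).
Posterior mean = α/(α+β) = 30.54/63.18 = 0.4834.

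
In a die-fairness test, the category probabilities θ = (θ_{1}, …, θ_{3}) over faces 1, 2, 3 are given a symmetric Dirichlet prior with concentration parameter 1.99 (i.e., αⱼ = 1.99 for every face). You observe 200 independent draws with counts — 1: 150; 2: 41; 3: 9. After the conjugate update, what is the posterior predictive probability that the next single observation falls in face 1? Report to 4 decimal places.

The Dirichlet prior is conjugate to the Multinomial likelihood: each posterior αⱼ = prior αⱼ + observed count nⱼ.
Posterior concentration: (151.99, 42.99, 10.99), total = 205.97.
P(next = 1 | data) = α_{1}/Σα = 0.7379.

0.7379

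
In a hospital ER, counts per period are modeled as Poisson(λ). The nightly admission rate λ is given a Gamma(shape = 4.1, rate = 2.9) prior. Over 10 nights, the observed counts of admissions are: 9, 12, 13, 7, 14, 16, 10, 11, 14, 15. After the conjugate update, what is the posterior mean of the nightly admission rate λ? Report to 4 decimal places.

With a Gamma(shape α, rate β) prior, the Poisson likelihood is conjugate: the posterior is Gamma(α + ΣXᵢ, β + n).
Sum of counts S = 121 over n = 10 nights.
Posterior: Gamma(α+S, β+n) = Gamma(4.1+121, 2.9+10) = Gamma(125.1, 12.9).
Posterior mean = α/β = 125.1/12.9 = 9.6977.

9.6977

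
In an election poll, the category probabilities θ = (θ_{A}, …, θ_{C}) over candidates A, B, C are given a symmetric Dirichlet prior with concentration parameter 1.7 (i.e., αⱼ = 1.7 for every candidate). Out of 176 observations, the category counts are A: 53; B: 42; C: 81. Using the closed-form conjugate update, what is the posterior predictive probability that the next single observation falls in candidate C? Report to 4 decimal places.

0.4567

The Dirichlet prior is conjugate to the Multinomial likelihood: each posterior αⱼ = prior αⱼ + observed count nⱼ.
Posterior concentration: (54.7, 43.7, 82.7), total = 181.1.
P(next = C | data) = α_{C}/Σα = 0.4567.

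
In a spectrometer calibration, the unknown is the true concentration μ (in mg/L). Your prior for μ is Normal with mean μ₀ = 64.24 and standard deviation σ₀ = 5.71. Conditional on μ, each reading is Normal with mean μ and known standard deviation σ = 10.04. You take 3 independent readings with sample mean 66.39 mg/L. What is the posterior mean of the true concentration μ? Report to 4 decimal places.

For Normal data with known variance σ², a Normal(μ₀, σ₀²) prior on μ is conjugate. Posterior precision = 1/σ₀² + n/σ²; posterior mean is the precision-weighted average of μ₀ and x̄.
n·x̄ = 3·66.39 = 199.17.
σ₀² = 5.71² = 32.6041, σ² = 10.04² = 100.8016; σ² + n·σ₀² = 100.8016 + 3·32.6041 = 198.6139.
Posterior mean = (μ₀/σ₀² + n·x̄/σ²)/(1/σ₀² + n/σ²) = (σ²·μ₀ + σ₀²·n·x̄)/(σ² + n·σ₀²) = (100.8016·64.24 + 32.6041·199.17)/198.6139 = 12969.253381/198.6139 = 65.2988.

65.2988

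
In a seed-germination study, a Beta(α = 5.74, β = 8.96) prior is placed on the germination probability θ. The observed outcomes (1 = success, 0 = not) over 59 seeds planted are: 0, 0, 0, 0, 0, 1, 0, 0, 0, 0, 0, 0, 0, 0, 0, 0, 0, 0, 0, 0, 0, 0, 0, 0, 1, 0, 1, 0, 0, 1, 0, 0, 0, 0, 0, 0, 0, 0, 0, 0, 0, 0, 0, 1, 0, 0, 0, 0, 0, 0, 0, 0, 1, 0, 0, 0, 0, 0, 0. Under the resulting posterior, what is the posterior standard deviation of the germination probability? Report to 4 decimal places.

The Beta prior is conjugate to a Binomial/Bernoulli likelihood; the update adds successes to α and failures to β.
Posterior: Beta(α+k, β+n−k) = Beta(5.74+6, 8.96+53) = Beta(11.74, 61.96).
Var = αβ/((α+β)²(α+β+1)) = 11.74·61.96/(73.70²·74.70) = 0.00179277; SD = √0.00179277 = 0.0423.

0.0423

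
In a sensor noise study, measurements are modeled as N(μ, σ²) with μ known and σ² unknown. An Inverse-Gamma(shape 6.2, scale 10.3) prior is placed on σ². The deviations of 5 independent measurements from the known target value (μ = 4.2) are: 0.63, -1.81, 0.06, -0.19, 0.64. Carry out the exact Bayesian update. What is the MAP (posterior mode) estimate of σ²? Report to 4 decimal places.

1.2743

With known mean μ and an Inverse-Gamma(α, β) prior on σ², the Normal likelihood is conjugate: posterior is Inv-Gamma(α + n/2, β + Σ(xᵢ−μ)²/2).
Σ(xᵢ−μ)² = (0.63)² + (-1.81)² + (0.06)² + (-0.19)² + (0.64)² = 4.1223.
Posterior: Inv-Gamma(6.2 + 5/2, 10.3 + 4.1223/2) = Inv-Gamma(8.70, 12.36115).
Mode = β/(α+1) = 12.36115/9.70 = 1.2743.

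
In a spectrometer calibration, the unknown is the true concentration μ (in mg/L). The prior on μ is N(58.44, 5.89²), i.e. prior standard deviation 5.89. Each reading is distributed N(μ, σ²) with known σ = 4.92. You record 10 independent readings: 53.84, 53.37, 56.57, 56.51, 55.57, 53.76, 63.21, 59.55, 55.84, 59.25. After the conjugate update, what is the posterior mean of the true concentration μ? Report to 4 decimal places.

For Normal data with known variance σ², a Normal(μ₀, σ₀²) prior on μ is conjugate. Posterior precision = 1/σ₀² + n/σ²; posterior mean is the precision-weighted average of μ₀ and x̄.
Σxᵢ = 53.84 + 53.37 + 56.57 + 56.51 + 55.57 + 53.76 + 63.21 + 59.55 + 55.84 + 59.25 = 567.47, so n·x̄ = 567.47.
σ₀² = 5.89² = 34.6921, σ² = 4.92² = 24.2064; σ² + n·σ₀² = 24.2064 + 10·34.6921 = 371.1274.
Posterior mean = (μ₀/σ₀² + n·x̄/σ²)/(1/σ₀² + n/σ²) = (σ²·μ₀ + σ₀²·n·x̄)/(σ² + n·σ₀²) = (24.2064·58.44 + 34.6921·567.47)/371.1274 = 21101.348003/371.1274 = 56.8574.

56.8574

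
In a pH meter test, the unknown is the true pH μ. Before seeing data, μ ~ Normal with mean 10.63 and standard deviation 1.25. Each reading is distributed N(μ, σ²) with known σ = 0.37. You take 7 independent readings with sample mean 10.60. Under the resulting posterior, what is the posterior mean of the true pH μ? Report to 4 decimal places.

10.6004

For Normal data with known variance σ², a Normal(μ₀, σ₀²) prior on μ is conjugate. Posterior precision = 1/σ₀² + n/σ²; posterior mean is the precision-weighted average of μ₀ and x̄.
n·x̄ = 7·10.60 = 74.2.
σ₀² = 1.25² = 1.5625, σ² = 0.37² = 0.1369; σ² + n·σ₀² = 0.1369 + 7·1.5625 = 11.0744.
Posterior mean = (μ₀/σ₀² + n·x̄/σ²)/(1/σ₀² + n/σ²) = (σ²·μ₀ + σ₀²·n·x̄)/(σ² + n·σ₀²) = (0.1369·10.63 + 1.5625·74.2)/11.0744 = 117.392747/11.0744 = 10.6004.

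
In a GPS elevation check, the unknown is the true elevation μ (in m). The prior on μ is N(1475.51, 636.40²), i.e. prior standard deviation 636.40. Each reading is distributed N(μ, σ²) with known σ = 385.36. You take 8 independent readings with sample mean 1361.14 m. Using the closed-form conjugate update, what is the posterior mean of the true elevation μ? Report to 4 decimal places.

For Normal data with known variance σ², a Normal(μ₀, σ₀²) prior on μ is conjugate. Posterior precision = 1/σ₀² + n/σ²; posterior mean is the precision-weighted average of μ₀ and x̄.
n·x̄ = 8·1361.14 = 10889.12.
σ₀² = 636.40² = 405004.96, σ² = 385.36² = 148502.3296; σ² + n·σ₀² = 148502.3296 + 8·405004.96 = 3388542.0096.
Posterior mean = (μ₀/σ₀² + n·x̄/σ²)/(1/σ₀² + n/σ²) = (σ²·μ₀ + σ₀²·n·x̄)/(σ² + n·σ₀²) = (148502.3296·1475.51 + 405004.96·10889.12)/3388542.0096 = 4629264282.383296/3388542.0096 = 1366.1522.

1366.1522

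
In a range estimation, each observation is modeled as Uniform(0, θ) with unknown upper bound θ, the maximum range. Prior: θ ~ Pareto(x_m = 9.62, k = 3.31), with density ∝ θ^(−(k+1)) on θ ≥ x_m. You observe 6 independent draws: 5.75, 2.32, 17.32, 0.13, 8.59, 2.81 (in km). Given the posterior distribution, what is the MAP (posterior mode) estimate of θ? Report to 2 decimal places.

A Pareto(scale x_m, shape k) prior on the upper bound θ of Uniform(0, θ) is conjugate: posterior is Pareto(max(x_m, max xᵢ), k + n).
Sample maximum = 17.32; prior scale x_m = 9.62 → posterior scale = max = 17.32.
Posterior shape = 3.31 + 6 = 9.31.
The Pareto density is decreasing on [x_m, ∞), so the mode is x_m = 17.32.

17.32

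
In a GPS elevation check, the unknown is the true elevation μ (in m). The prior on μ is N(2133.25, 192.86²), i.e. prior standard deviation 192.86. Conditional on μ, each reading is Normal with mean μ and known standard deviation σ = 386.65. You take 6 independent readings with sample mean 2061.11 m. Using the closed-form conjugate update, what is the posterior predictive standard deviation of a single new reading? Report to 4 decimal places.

405.4864

For Normal data with known variance σ², a Normal(μ₀, σ₀²) prior on μ is conjugate. Posterior precision = 1/σ₀² + n/σ²; posterior mean is the precision-weighted average of μ₀ and x̄.
σ₀² = 192.86² = 37194.9796, σ² = 386.65² = 149498.2225; σ² + n·σ₀² = 149498.2225 + 6·37194.9796 = 372668.1001.
Posterior precision = 1/σ₀² + n/σ² = 1/37194.9796 + 6/149498.2225 = (σ² + n·σ₀²)/(σ₀²σ²) = 372668.1001/(37194.9796·149498.2225); posterior variance σₙ² = σ₀²σ²/(σ² + n·σ₀²) = 37194.9796·149498.2225/372668.1001 = 14921.007016.
Predictive variance for one new observation = σₙ² + σ² = 37194.9796·149498.2225/372668.1001 + 149498.2225 = σ²·(σ₀² + 372668.1001)/372668.1001 = 149498.2225·409863.0797/372668.1001 = 164419.229516; SD = √(149498.2225·409863.0797/372668.1001) = 405.4864.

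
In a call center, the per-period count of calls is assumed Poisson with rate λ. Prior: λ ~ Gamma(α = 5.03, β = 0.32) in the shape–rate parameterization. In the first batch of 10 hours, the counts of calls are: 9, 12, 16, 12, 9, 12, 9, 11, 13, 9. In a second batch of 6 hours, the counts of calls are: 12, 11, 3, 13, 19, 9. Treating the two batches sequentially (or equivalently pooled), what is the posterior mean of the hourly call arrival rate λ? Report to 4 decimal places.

11.2763

With a Gamma(shape α, rate β) prior, the Poisson likelihood is conjugate: the posterior is Gamma(α + ΣXᵢ, β + n).
Batch 1: sum of counts S = 112 over n = 10 hours.
After batch 1: Gamma(α+S, β+n) = Gamma(5.03+112, 0.32+10) = Gamma(117.03, 10.32).
Batch 2: sum of counts S = 67 over n = 6 hours.
After batch 2: Gamma(α+S, β+n) = Gamma(117.03+67, 10.32+6) = Gamma(184.03, 16.32).
Posterior mean = α/β = 184.03/16.32 = 11.2763.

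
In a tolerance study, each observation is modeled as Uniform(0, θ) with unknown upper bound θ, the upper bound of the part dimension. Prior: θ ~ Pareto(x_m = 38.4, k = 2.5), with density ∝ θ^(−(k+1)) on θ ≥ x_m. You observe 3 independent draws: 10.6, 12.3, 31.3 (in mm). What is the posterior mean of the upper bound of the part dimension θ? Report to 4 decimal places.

A Pareto(scale x_m, shape k) prior on the upper bound θ of Uniform(0, θ) is conjugate: posterior is Pareto(max(x_m, max xᵢ), k + n).
Sample maximum = 31.3; prior scale x_m = 38.4 → posterior scale = max = 38.4.
Posterior shape = 2.5 + 3 = 5.5.
E[θ|data] = k·x_m/(k−1) = 5.5·38.4/4.5 = 46.9333.

46.9333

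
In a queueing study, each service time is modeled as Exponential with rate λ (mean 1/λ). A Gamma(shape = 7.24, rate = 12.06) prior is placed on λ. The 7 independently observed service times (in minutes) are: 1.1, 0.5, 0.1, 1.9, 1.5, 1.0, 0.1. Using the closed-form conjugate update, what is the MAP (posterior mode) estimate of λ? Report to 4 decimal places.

With a Gamma(shape α, rate β) prior on the exponential rate λ, the posterior after n observations with total T = Σxᵢ is Gamma(α+n, β+T).
Sum of observations T = 6.2 minutes; n = 7.
Posterior: Gamma(7.24+7, 12.06+6.2) = Gamma(14.24, 18.26).
Mode = (α−1)/β = 0.7251.

0.7251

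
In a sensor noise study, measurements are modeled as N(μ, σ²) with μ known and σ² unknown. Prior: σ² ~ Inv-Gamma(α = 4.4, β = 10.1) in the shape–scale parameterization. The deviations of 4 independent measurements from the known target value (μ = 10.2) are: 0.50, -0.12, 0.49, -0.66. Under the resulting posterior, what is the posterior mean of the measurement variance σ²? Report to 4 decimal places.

1.9574

With known mean μ and an Inverse-Gamma(α, β) prior on σ², the Normal likelihood is conjugate: posterior is Inv-Gamma(α + n/2, β + Σ(xᵢ−μ)²/2).
Σ(xᵢ−μ)² = (0.50)² + (-0.12)² + (0.49)² + (-0.66)² = 0.9401.
Posterior: Inv-Gamma(4.4 + 4/2, 10.1 + 0.9401/2) = Inv-Gamma(6.40, 10.57005).
E[σ²|data] = β/(α−1) = 10.57005/5.40 = 1.9574.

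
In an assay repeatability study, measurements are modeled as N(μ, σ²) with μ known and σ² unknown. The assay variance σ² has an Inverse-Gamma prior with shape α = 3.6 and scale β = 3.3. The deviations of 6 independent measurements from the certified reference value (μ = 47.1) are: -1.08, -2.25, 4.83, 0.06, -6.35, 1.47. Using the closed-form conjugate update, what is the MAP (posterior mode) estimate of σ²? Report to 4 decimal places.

5.1740

With known mean μ and an Inverse-Gamma(α, β) prior on σ², the Normal likelihood is conjugate: posterior is Inv-Gamma(α + n/2, β + Σ(xᵢ−μ)²/2).
Σ(xᵢ−μ)² = (-1.08)² + (-2.25)² + (4.83)² + (0.06)² + (-6.35)² + (1.47)² = 72.0448.
Posterior: Inv-Gamma(3.6 + 6/2, 3.3 + 72.0448/2) = Inv-Gamma(6.60, 39.32240).
Mode = β/(α+1) = 39.32240/7.60 = 5.1740.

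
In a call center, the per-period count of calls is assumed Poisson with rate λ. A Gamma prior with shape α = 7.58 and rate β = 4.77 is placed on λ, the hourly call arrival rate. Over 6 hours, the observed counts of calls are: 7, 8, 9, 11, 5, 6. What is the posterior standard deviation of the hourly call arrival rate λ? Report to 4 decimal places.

With a Gamma(shape α, rate β) prior, the Poisson likelihood is conjugate: the posterior is Gamma(α + ΣXᵢ, β + n).
Sum of counts S = 46 over n = 6 hours.
Posterior: Gamma(α+S, β+n) = Gamma(7.58+46, 4.77+6) = Gamma(53.58, 10.77).
SD = √α/β = √53.58/10.77 = 0.6797.

0.6797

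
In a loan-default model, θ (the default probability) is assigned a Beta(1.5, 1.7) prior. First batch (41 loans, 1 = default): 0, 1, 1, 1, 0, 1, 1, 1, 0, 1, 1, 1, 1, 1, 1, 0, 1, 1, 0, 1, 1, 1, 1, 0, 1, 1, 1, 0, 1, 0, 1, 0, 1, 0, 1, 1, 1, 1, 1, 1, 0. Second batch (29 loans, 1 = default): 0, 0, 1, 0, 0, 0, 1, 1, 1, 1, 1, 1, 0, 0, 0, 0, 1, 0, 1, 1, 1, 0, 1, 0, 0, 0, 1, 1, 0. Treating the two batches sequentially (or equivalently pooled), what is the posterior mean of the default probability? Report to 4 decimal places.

0.6216

The Beta prior is conjugate to a Binomial/Bernoulli likelihood; the update adds successes to α and failures to β.
After batch 1: Beta(1.5+30, 1.7+11) = Beta(31.5, 12.7).
After batch 2: Beta(31.5+14, 12.7+15) = Beta(45.5, 27.7).
Posterior mean = α/(α+β) = 45.5/73.2 = 0.6216.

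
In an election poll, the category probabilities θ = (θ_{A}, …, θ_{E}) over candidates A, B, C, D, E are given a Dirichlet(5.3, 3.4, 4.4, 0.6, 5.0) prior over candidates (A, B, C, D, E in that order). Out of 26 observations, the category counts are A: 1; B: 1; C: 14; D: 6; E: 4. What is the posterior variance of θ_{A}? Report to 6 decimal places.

0.002649

The Dirichlet prior is conjugate to the Multinomial likelihood: each posterior αⱼ = prior αⱼ + observed count nⱼ.
Posterior concentration: (6.3, 4.4, 18.4, 6.6, 9.0), total = 44.7.
Var[θ_j] = α_j(Σα−α_j)/((Σα)²(Σα+1)) = 6.3·38.4/(44.7²·45.7) = 0.002649.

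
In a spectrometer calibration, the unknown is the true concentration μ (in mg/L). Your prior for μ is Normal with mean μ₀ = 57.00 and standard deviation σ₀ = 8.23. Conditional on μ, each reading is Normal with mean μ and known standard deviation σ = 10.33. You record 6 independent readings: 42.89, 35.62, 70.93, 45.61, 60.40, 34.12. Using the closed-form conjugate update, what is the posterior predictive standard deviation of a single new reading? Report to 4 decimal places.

10.9907

For Normal data with known variance σ², a Normal(μ₀, σ₀²) prior on μ is conjugate. Posterior precision = 1/σ₀² + n/σ²; posterior mean is the precision-weighted average of μ₀ and x̄.
σ₀² = 8.23² = 67.7329, σ² = 10.33² = 106.7089; σ² + n·σ₀² = 106.7089 + 6·67.7329 = 513.1063.
Posterior precision = 1/σ₀² + n/σ² = 1/67.7329 + 6/106.7089 = (σ² + n·σ₀²)/(σ₀²σ²) = 513.1063/(67.7329·106.7089); posterior variance σₙ² = σ₀²σ²/(σ² + n·σ₀²) = 67.7329·106.7089/513.1063 = 14.086171.
Predictive variance for one new observation = σₙ² + σ² = 67.7329·106.7089/513.1063 + 106.7089 = σ²·(σ₀² + 513.1063)/513.1063 = 106.7089·580.8392/513.1063 = 120.795071; SD = √(106.7089·580.8392/513.1063) = 10.9907.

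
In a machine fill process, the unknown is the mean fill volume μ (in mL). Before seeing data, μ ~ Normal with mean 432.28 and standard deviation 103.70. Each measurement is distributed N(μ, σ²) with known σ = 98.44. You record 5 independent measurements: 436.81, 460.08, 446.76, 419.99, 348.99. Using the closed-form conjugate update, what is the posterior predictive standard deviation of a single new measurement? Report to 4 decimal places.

For Normal data with known variance σ², a Normal(μ₀, σ₀²) prior on μ is conjugate. Posterior precision = 1/σ₀² + n/σ²; posterior mean is the precision-weighted average of μ₀ and x̄.
σ₀² = 103.70² = 10753.69, σ² = 98.44² = 9690.4336; σ² + n·σ₀² = 9690.4336 + 5·10753.69 = 63458.8836.
Posterior precision = 1/σ₀² + n/σ² = 1/10753.69 + 5/9690.4336 = (σ² + n·σ₀²)/(σ₀²σ²) = 63458.8836/(10753.69·9690.4336); posterior variance σₙ² = σ₀²σ²/(σ² + n·σ₀²) = 10753.69·9690.4336/63458.8836 = 1642.132874.
Predictive variance for one new observation = σₙ² + σ² = 10753.69·9690.4336/63458.8836 + 9690.4336 = σ²·(σ₀² + 63458.8836)/63458.8836 = 9690.4336·74212.5736/63458.8836 = 11332.566474; SD = √(9690.4336·74212.5736/63458.8836) = 106.4545.

106.4545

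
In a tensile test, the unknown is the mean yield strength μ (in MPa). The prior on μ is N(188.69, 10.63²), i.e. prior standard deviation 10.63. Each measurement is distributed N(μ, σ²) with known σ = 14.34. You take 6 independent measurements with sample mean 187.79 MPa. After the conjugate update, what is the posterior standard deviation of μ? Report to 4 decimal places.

For Normal data with known variance σ², a Normal(μ₀, σ₀²) prior on μ is conjugate. Posterior precision = 1/σ₀² + n/σ²; posterior mean is the precision-weighted average of μ₀ and x̄.
σ₀² = 10.63² = 112.9969, σ² = 14.34² = 205.6356; σ² + n·σ₀² = 205.6356 + 6·112.9969 = 883.617.
Posterior precision = 1/σ₀² + n/σ² = 1/112.9969 + 6/205.6356 = (σ² + n·σ₀²)/(σ₀²σ²) = 883.617/(112.9969·205.6356); posterior variance σₙ² = σ₀²σ²/(σ² + n·σ₀²) = 112.9969·205.6356/883.617 = 26.296671.
Posterior SD = √σₙ² = √(112.9969·205.6356/883.617) = 5.1280.

5.1280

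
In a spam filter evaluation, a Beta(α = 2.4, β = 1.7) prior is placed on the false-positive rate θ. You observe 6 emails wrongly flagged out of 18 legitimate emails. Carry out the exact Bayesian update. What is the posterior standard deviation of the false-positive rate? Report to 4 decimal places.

0.1010

The Beta prior is conjugate to a Binomial/Bernoulli likelihood; the update adds successes to α and failures to β.
Posterior: Beta(α+k, β+n−k) = Beta(2.4+6, 1.7+12) = Beta(8.4, 13.7).
Var = αβ/((α+β)²(α+β+1)) = 8.4·13.7/(22.1²·23.1) = 0.01020007; SD = √0.01020007 = 0.1010.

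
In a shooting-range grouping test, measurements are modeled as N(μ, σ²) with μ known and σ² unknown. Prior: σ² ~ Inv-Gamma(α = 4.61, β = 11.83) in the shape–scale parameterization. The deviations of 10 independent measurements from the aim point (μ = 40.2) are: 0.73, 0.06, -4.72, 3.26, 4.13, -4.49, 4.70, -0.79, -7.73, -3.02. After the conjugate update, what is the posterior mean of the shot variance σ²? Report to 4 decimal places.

With known mean μ and an Inverse-Gamma(α, β) prior on σ², the Normal likelihood is conjugate: posterior is Inv-Gamma(α + n/2, β + Σ(xᵢ−μ)²/2).
Σ(xᵢ−μ)² = (0.73)² + (0.06)² + (-4.72)² + (3.26)² + (4.13)² + (-4.49)² + (4.70)² + (-0.79)² + (-7.73)² + (-3.02)² = 162.2469.
Posterior: Inv-Gamma(4.61 + 10/2, 11.83 + 162.2469/2) = Inv-Gamma(9.61, 92.95345).
E[σ²|data] = β/(α−1) = 92.95345/8.61 = 10.7960.

10.7960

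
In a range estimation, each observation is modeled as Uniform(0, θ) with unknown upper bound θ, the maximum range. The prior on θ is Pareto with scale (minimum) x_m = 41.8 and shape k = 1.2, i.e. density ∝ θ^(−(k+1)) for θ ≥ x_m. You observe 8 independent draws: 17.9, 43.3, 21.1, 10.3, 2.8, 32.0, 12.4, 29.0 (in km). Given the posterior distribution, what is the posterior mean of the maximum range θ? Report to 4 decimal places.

48.5805

A Pareto(scale x_m, shape k) prior on the upper bound θ of Uniform(0, θ) is conjugate: posterior is Pareto(max(x_m, max xᵢ), k + n).
Sample maximum = 43.3; prior scale x_m = 41.8 → posterior scale = max = 43.3.
Posterior shape = 1.2 + 8 = 9.2.
E[θ|data] = k·x_m/(k−1) = 9.2·43.3/8.2 = 48.5805.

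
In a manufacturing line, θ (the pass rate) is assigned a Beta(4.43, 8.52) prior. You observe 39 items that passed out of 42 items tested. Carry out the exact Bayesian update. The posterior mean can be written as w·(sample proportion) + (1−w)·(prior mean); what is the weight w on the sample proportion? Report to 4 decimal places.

The Beta prior is conjugate to a Binomial/Bernoulli likelihood; the update adds successes to α and failures to β.
Posterior mean = (α₀+k)/(α₀+β₀+n) = [n/(α₀+β₀+n)]·(k/n) + [(α₀+β₀)/(α₀+β₀+n)]·α₀/(α₀+β₀), so only n and the prior enter the weight.
The weight on the data is w = n/(α₀+β₀+n) = 42/(4.43+8.52+42) = 42/54.95 = 0.7643.

0.7643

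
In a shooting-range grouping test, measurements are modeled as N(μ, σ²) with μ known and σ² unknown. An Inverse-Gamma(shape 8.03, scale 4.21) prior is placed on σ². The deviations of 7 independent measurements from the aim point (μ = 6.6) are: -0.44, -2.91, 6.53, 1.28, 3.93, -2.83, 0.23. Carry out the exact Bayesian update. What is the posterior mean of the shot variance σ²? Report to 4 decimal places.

With known mean μ and an Inverse-Gamma(α, β) prior on σ², the Normal likelihood is conjugate: posterior is Inv-Gamma(α + n/2, β + Σ(xᵢ−μ)²/2).
Σ(xᵢ−μ)² = (-0.44)² + (-2.91)² + (6.53)² + (1.28)² + (3.93)² + (-2.83)² + (0.23)² = 76.4477.
Posterior: Inv-Gamma(8.03 + 7/2, 4.21 + 76.4477/2) = Inv-Gamma(11.53, 42.43385).
E[σ²|data] = β/(α−1) = 42.43385/10.53 = 4.0298.

4.0298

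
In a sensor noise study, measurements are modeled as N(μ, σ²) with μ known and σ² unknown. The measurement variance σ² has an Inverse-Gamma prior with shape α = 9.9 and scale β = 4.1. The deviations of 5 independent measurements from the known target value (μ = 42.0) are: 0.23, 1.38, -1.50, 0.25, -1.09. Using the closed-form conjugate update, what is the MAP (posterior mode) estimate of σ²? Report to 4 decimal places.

With known mean μ and an Inverse-Gamma(α, β) prior on σ², the Normal likelihood is conjugate: posterior is Inv-Gamma(α + n/2, β + Σ(xᵢ−μ)²/2).
Σ(xᵢ−μ)² = (0.23)² + (1.38)² + (-1.50)² + (0.25)² + (-1.09)² = 5.4579.
Posterior: Inv-Gamma(9.9 + 5/2, 4.1 + 5.4579/2) = Inv-Gamma(12.40, 6.82895).
Mode = β/(α+1) = 6.82895/13.40 = 0.5096.

0.5096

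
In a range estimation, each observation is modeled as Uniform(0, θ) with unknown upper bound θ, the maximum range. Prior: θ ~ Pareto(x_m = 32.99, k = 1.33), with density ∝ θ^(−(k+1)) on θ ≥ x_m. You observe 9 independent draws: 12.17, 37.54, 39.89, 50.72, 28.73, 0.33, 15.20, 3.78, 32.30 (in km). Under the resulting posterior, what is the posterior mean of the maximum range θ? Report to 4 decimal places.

A Pareto(scale x_m, shape k) prior on the upper bound θ of Uniform(0, θ) is conjugate: posterior is Pareto(max(x_m, max xᵢ), k + n).
Sample maximum = 50.72; prior scale x_m = 32.99 → posterior scale = max = 50.72.
Posterior shape = 1.33 + 9 = 10.33.
E[θ|data] = k·x_m/(k−1) = 10.33·50.72/9.33 = 56.1562.

56.1562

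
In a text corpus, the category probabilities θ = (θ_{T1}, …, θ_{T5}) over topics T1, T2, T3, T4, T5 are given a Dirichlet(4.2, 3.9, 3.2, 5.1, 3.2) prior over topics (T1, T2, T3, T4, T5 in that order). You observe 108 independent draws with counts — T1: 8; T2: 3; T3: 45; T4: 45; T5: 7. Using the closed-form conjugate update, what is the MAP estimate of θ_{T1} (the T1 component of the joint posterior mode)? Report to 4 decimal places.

The Dirichlet prior is conjugate to the Multinomial likelihood: each posterior αⱼ = prior αⱼ + observed count nⱼ.
Posterior concentration: (12.2, 6.9, 48.2, 50.1, 10.2), total = 127.6.
Joint mode component: (α_{T1}−1)/(Σα−K) = 11.2/122.6 = 0.0914.

0.0914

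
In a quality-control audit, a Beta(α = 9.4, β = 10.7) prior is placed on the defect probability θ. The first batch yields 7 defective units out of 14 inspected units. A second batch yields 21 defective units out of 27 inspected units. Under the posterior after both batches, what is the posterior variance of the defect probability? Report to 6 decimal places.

The Beta prior is conjugate to a Binomial/Bernoulli likelihood; the update adds successes to α and failures to β.
After batch 1: Beta(9.4+7, 10.7+7) = Beta(16.4, 17.7).
After batch 2: Beta(16.4+21, 17.7+6) = Beta(37.4, 23.7).
Var = αβ/((α+β)²(α+β+1)) = 37.4·23.7/(61.1²·62.1) = 0.003823.

0.003823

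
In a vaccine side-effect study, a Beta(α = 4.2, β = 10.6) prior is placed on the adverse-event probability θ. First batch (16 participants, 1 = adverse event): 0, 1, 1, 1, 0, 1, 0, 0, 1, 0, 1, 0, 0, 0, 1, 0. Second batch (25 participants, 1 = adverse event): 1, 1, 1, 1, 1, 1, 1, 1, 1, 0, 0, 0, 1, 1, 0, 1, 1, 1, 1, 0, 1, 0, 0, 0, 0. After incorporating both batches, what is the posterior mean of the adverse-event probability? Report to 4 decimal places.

The Beta prior is conjugate to a Binomial/Bernoulli likelihood; the update adds successes to α and failures to β.
After batch 1: Beta(4.2+7, 10.6+9) = Beta(11.2, 19.6).
After batch 2: Beta(11.2+16, 19.6+9) = Beta(27.2, 28.6).
Posterior mean = α/(α+β) = 27.2/55.8 = 0.4875.

0.4875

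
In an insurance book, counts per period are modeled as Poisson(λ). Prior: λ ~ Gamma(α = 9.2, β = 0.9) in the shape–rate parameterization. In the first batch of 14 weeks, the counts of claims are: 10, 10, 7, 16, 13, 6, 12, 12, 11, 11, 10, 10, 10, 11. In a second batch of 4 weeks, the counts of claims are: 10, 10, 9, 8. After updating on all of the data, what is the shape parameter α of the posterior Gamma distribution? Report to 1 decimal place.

195.2

With a Gamma(shape α, rate β) prior, the Poisson likelihood is conjugate: the posterior is Gamma(α + ΣXᵢ, β + n).
Batch 1: sum of counts S = 149 over n = 14 weeks.
After batch 1: Gamma(α+S, β+n) = Gamma(9.2+149, 0.9+14) = Gamma(158.2, 14.9).
Batch 2: sum of counts S = 37 over n = 4 weeks.
After batch 2: Gamma(α+S, β+n) = Gamma(158.2+37, 14.9+4) = Gamma(195.2, 18.9).
Posterior α = 195.2.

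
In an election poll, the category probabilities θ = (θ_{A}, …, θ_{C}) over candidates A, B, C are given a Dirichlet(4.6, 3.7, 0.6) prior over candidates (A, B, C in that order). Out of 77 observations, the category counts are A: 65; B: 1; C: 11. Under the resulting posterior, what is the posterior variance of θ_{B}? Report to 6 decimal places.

The Dirichlet prior is conjugate to the Multinomial likelihood: each posterior αⱼ = prior αⱼ + observed count nⱼ.
Posterior concentration: (69.6, 4.7, 11.6), total = 85.9.
Var[θ_j] = α_j(Σα−α_j)/((Σα)²(Σα+1)) = 4.7·81.2/(85.9²·86.9) = 0.000595.

0.000595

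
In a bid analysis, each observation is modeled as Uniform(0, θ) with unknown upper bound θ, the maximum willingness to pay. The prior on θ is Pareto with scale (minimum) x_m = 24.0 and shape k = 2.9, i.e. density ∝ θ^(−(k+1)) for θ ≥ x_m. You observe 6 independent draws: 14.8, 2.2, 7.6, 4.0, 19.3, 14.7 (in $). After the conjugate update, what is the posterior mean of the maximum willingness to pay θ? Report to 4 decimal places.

A Pareto(scale x_m, shape k) prior on the upper bound θ of Uniform(0, θ) is conjugate: posterior is Pareto(max(x_m, max xᵢ), k + n).
Sample maximum = 19.3; prior scale x_m = 24.0 → posterior scale = max = 24.0.
Posterior shape = 2.9 + 6 = 8.9.
E[θ|data] = k·x_m/(k−1) = 8.9·24.0/7.9 = 27.0380.

27.0380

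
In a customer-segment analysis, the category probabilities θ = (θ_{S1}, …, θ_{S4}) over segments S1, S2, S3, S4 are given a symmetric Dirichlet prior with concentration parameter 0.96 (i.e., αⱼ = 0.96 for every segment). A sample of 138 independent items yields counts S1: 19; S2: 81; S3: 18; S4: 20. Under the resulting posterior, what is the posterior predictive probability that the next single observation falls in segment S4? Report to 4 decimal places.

The Dirichlet prior is conjugate to the Multinomial likelihood: each posterior αⱼ = prior αⱼ + observed count nⱼ.
Posterior concentration: (19.96, 81.96, 18.96, 20.96), total = 141.84.
P(next = S4 | data) = α_{S4}/Σα = 0.1478.

0.1478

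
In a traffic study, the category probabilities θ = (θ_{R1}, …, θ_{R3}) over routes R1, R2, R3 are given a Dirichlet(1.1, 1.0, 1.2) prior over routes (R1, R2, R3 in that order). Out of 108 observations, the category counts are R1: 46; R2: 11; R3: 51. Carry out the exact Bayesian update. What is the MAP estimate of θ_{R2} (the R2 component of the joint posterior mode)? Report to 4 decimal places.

The Dirichlet prior is conjugate to the Multinomial likelihood: each posterior αⱼ = prior αⱼ + observed count nⱼ.
Posterior concentration: (47.1, 12.0, 52.2), total = 111.3.
Joint mode component: (α_{R2}−1)/(Σα−K) = 11.0/108.3 = 0.1016.

0.1016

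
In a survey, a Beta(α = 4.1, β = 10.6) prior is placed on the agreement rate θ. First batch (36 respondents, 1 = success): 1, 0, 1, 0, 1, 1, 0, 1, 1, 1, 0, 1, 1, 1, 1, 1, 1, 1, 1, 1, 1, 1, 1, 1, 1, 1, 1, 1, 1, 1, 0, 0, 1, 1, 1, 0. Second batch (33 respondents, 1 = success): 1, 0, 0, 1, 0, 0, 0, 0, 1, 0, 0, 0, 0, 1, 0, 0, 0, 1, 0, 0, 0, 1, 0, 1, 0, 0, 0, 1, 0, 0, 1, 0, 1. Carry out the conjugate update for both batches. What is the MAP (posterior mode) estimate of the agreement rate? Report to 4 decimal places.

The Beta prior is conjugate to a Binomial/Bernoulli likelihood; the update adds successes to α and failures to β.
After batch 1: Beta(4.1+29, 10.6+7) = Beta(33.1, 17.6).
After batch 2: Beta(33.1+10, 17.6+23) = Beta(43.1, 40.6).
Mode of Beta(a,b) for a,b>1 is (a−1)/(a+b−2) = 42.1/81.7 = 0.5153.

0.5153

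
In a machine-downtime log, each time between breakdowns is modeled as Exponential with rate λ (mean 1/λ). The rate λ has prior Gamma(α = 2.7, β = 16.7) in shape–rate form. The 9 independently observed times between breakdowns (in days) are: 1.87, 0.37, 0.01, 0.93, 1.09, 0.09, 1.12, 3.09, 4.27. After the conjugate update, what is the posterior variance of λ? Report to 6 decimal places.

0.013408

With a Gamma(shape α, rate β) prior on the exponential rate λ, the posterior after n observations with total T = Σxᵢ is Gamma(α+n, β+T).
Sum of observations T = 12.84 days; n = 9.
Posterior: Gamma(2.7+9, 16.7+12.84) = Gamma(11.7, 29.54).
Var = α/β² = 0.013408.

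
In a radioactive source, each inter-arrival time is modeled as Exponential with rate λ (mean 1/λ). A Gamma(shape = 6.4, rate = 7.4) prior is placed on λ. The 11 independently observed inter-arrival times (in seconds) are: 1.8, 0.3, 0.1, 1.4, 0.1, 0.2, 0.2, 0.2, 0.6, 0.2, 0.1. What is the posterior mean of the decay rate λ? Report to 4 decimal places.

1.3810

With a Gamma(shape α, rate β) prior on the exponential rate λ, the posterior after n observations with total T = Σxᵢ is Gamma(α+n, β+T).
Sum of observations T = 5.2 seconds; n = 11.
Posterior: Gamma(6.4+11, 7.4+5.2) = Gamma(17.4, 12.6).
Posterior mean of λ = α/β = 17.4/12.6 = 1.3810.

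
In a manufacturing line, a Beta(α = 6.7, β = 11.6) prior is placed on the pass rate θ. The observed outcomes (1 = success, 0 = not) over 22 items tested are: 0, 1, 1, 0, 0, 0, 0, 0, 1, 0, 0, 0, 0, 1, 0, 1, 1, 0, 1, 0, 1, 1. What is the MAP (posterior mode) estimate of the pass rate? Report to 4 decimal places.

The Beta prior is conjugate to a Binomial/Bernoulli likelihood; the update adds successes to α and failures to β.
Posterior: Beta(α+k, β+n−k) = Beta(6.7+9, 11.6+13) = Beta(15.7, 24.6).
Mode of Beta(a,b) for a,b>1 is (a−1)/(a+b−2) = 14.7/38.3 = 0.3838.

0.3838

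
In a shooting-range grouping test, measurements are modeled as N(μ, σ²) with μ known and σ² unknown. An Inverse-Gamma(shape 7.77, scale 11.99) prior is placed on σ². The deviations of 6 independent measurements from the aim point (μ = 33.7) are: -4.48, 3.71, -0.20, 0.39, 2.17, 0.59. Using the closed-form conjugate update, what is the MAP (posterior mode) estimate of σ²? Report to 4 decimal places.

With known mean μ and an Inverse-Gamma(α, β) prior on σ², the Normal likelihood is conjugate: posterior is Inv-Gamma(α + n/2, β + Σ(xᵢ−μ)²/2).
Σ(xᵢ−μ)² = (-4.48)² + (3.71)² + (-0.20)² + (0.39)² + (2.17)² + (0.59)² = 39.0836.
Posterior: Inv-Gamma(7.77 + 6/2, 11.99 + 39.0836/2) = Inv-Gamma(10.77, 31.53180).
Mode = β/(α+1) = 31.53180/11.77 = 2.6790.

2.6790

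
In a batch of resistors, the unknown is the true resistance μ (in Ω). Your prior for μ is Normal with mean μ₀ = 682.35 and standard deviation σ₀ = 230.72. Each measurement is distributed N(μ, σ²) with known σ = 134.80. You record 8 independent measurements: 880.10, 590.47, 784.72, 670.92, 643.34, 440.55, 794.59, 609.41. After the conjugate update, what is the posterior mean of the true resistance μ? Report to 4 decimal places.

For Normal data with known variance σ², a Normal(μ₀, σ₀²) prior on μ is conjugate. Posterior precision = 1/σ₀² + n/σ²; posterior mean is the precision-weighted average of μ₀ and x̄.
Σxᵢ = 880.10 + 590.47 + 784.72 + 670.92 + 643.34 + 440.55 + 794.59 + 609.41 = 5414.1, so n·x̄ = 5414.1.
σ₀² = 230.72² = 53231.7184, σ² = 134.80² = 18171.04; σ² + n·σ₀² = 18171.04 + 8·53231.7184 = 444024.7872.
Posterior mean = (μ₀/σ₀² + n·x̄/σ²)/(1/σ₀² + n/σ²) = (σ²·μ₀ + σ₀²·n·x̄)/(σ² + n·σ₀²) = (18171.04·682.35 + 53231.7184·5414.1)/444024.7872 = 300600855.73344/444024.7872 = 676.9912.

676.9912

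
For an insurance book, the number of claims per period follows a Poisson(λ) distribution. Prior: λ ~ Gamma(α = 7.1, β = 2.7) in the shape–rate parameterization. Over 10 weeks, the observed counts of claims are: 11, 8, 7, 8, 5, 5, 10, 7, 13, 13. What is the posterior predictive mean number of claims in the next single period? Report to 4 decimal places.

7.4094

With a Gamma(shape α, rate β) prior, the Poisson likelihood is conjugate: the posterior is Gamma(α + ΣXᵢ, β + n).
Sum of counts S = 87 over n = 10 weeks.
Posterior: Gamma(α+S, β+n) = Gamma(7.1+87, 2.7+10) = Gamma(94.1, 12.7).
The predictive distribution for one future period is NegBinom with mean α/β = 7.4094.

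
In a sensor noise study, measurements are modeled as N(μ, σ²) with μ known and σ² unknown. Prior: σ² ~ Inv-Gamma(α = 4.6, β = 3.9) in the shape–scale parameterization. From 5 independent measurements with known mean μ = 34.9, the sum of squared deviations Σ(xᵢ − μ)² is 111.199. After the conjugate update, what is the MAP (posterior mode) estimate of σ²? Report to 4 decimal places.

7.3456

With known mean μ and an Inverse-Gamma(α, β) prior on σ², the Normal likelihood is conjugate: posterior is Inv-Gamma(α + n/2, β + Σ(xᵢ−μ)²/2).
Posterior: Inv-Gamma(4.6 + 5/2, 3.9 + 111.199/2) = Inv-Gamma(7.10, 59.4995).
Mode = β/(α+1) = 59.4995/8.10 = 7.3456.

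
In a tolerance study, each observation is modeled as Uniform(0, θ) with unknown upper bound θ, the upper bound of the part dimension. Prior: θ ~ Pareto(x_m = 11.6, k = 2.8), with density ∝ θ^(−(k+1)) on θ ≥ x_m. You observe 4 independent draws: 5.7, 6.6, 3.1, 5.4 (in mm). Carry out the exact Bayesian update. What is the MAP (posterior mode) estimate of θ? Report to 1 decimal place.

11.6

A Pareto(scale x_m, shape k) prior on the upper bound θ of Uniform(0, θ) is conjugate: posterior is Pareto(max(x_m, max xᵢ), k + n).
Sample maximum = 6.6; prior scale x_m = 11.6 → posterior scale = max = 11.6.
Posterior shape = 2.8 + 4 = 6.8.
The Pareto density is decreasing on [x_m, ∞), so the mode is x_m = 11.6.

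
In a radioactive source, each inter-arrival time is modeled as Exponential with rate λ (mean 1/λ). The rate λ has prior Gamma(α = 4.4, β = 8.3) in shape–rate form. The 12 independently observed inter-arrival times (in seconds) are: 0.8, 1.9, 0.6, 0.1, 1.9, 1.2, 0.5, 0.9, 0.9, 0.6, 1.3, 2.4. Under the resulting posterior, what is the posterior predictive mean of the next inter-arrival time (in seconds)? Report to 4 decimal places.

With a Gamma(shape α, rate β) prior on the exponential rate λ, the posterior after n observations with total T = Σxᵢ is Gamma(α+n, β+T).
Sum of observations T = 13.1 seconds; n = 12.
Posterior: Gamma(4.4+12, 8.3+13.1) = Gamma(16.4, 21.4).
The predictive distribution for the next observation is Lomax; its mean is β/(α−1) = 21.4/15.4 = 1.3896.

1.3896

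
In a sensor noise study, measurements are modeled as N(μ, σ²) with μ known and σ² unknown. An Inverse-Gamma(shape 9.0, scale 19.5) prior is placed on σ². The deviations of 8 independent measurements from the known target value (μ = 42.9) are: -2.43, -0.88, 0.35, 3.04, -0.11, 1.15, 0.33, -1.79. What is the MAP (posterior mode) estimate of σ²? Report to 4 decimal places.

2.1318

With known mean μ and an Inverse-Gamma(α, β) prior on σ², the Normal likelihood is conjugate: posterior is Inv-Gamma(α + n/2, β + Σ(xᵢ−μ)²/2).
Σ(xᵢ−μ)² = (-2.43)² + (-0.88)² + (0.35)² + (3.04)² + (-0.11)² + (1.15)² + (0.33)² + (-1.79)² = 20.6910.
Posterior: Inv-Gamma(9.0 + 8/2, 19.5 + 20.6910/2) = Inv-Gamma(13.00, 29.84550).
Mode = β/(α+1) = 29.84550/14.00 = 2.1318.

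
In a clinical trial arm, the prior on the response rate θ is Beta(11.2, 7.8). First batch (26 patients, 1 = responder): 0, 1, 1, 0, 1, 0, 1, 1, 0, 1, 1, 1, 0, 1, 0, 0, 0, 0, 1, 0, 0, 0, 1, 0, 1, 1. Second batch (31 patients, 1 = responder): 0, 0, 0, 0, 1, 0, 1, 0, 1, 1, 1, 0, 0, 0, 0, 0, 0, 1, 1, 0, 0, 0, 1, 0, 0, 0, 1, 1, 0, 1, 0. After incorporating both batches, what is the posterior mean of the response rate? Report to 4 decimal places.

The Beta prior is conjugate to a Binomial/Bernoulli likelihood; the update adds successes to α and failures to β.
After batch 1: Beta(11.2+13, 7.8+13) = Beta(24.2, 20.8).
After batch 2: Beta(24.2+11, 20.8+20) = Beta(35.2, 40.8).
Posterior mean = α/(α+β) = 35.2/76.0 = 0.4632.

0.4632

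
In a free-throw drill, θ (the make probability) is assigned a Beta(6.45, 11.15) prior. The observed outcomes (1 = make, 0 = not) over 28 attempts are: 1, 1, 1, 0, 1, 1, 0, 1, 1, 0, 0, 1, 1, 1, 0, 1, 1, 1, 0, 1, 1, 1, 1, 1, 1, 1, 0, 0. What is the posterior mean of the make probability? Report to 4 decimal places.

The Beta prior is conjugate to a Binomial/Bernoulli likelihood; the update adds successes to α and failures to β.
Posterior: Beta(α+k, β+n−k) = Beta(6.45+20, 11.15+8) = Beta(26.45, 19.15).
Posterior mean = α/(α+β) = 26.45/45.60 = 0.5800.

0.5800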